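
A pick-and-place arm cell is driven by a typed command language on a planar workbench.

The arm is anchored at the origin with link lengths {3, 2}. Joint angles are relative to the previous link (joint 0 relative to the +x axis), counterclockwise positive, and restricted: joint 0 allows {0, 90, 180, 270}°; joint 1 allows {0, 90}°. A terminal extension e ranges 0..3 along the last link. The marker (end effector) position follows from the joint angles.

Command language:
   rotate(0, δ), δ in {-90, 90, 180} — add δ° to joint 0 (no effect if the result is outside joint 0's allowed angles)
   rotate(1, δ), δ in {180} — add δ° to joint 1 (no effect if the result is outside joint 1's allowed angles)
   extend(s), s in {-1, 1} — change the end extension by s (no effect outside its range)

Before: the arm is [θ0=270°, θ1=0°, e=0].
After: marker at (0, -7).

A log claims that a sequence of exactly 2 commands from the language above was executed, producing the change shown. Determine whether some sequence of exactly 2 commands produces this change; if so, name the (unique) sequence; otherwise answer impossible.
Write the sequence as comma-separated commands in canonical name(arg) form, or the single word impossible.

extend(1), extend(1)

from: [θ0=270°, θ1=0°, e=0]
1. extend(1) → [θ0=270°, θ1=0°, e=1]
2. extend(1) → [θ0=270°, θ1=0°, e=2]
uniquely the one of 36 2-step routes that fits.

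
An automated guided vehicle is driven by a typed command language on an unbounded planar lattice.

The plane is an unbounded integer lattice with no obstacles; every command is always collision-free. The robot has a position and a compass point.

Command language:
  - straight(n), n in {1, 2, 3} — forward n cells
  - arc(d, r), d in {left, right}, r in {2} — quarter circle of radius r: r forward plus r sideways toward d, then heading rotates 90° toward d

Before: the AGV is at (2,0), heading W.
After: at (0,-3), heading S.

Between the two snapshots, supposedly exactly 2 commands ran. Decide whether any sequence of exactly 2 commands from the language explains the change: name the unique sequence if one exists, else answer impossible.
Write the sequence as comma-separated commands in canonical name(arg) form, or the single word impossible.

key: position moved to (0,-3) AND the heading swung to S — translation plus rotation needed
begin: at (2,0), heading W
step 1 (arc(left, 2)): at (0,-2), heading S
step 2 (straight(1)): at (0,-3), heading S
no rival 2-sequence matches.

arc(left, 2), straight(1)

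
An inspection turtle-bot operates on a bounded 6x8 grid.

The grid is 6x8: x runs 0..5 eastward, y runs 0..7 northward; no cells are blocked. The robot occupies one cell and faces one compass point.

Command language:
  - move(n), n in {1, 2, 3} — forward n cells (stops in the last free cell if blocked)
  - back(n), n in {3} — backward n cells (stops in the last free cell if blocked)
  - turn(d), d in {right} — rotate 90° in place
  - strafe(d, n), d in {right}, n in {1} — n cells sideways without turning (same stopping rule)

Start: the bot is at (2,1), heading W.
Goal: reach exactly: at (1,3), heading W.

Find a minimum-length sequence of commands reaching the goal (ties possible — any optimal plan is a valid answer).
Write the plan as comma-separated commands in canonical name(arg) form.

strafe(right, 1), strafe(right, 1), move(1)

t0: at (2,1), heading W
[1] after strafe(right, 1): at (2,2), heading W
[2] after strafe(right, 1): at (2,3), heading W
[3] after move(1): at (1,3), heading W
minimal: 3 command(s), checked below 3.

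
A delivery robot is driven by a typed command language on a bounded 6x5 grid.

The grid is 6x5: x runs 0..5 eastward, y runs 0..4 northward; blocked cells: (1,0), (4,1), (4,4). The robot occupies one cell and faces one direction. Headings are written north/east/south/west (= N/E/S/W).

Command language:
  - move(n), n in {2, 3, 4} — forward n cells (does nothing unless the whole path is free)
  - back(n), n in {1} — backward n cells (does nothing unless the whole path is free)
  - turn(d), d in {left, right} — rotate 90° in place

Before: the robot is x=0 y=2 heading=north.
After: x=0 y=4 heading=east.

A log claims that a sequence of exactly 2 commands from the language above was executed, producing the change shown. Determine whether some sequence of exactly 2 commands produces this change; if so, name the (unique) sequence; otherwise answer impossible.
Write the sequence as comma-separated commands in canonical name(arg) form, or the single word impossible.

key: cell and facing (now E) both changed — the 2 commands mix motion and turning
t0: x=0 y=2 heading=north
[1] after move(2): x=0 y=4 heading=north
[2] after turn(right): x=0 y=4 heading=east
all 36 alternatives checked — unique.

move(2), turn(right)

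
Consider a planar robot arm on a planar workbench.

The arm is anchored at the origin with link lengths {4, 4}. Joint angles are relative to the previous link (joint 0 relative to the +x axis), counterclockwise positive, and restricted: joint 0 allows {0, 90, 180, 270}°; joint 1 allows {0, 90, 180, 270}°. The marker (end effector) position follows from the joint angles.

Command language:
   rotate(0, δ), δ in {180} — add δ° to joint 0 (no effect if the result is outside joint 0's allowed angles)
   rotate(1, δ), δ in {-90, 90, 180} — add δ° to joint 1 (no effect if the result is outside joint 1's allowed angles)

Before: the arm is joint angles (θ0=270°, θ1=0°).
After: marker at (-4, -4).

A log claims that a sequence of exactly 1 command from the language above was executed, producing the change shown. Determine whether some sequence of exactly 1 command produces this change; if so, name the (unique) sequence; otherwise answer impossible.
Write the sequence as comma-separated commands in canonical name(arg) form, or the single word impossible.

rotate(1, -90)

begin: joint angles (θ0=270°, θ1=0°)
t=1 rotate(1, -90) ⇒ joint angles (θ0=270°, θ1=270°)
all 4 alternatives checked — unique.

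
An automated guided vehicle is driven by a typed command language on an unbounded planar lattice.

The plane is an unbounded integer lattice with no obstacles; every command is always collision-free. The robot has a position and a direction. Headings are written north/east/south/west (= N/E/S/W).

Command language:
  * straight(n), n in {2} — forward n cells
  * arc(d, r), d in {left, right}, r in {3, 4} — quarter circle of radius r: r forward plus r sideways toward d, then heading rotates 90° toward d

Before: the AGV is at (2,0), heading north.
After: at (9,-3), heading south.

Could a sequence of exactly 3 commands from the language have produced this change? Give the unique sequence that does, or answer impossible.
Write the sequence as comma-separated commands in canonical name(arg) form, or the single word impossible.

key: running straight(2) before arc(right, 3) would end elsewhere — order is forced
from: at (2,0), heading north
step 1 (arc(right, 3)): at (5,3), heading east
step 2 (arc(right, 4)): at (9,-1), heading south
step 3 (straight(2)): at (9,-3), heading south
uniquely the one of 125 3-step routes that fits.

arc(right, 3), arc(right, 4), straight(2)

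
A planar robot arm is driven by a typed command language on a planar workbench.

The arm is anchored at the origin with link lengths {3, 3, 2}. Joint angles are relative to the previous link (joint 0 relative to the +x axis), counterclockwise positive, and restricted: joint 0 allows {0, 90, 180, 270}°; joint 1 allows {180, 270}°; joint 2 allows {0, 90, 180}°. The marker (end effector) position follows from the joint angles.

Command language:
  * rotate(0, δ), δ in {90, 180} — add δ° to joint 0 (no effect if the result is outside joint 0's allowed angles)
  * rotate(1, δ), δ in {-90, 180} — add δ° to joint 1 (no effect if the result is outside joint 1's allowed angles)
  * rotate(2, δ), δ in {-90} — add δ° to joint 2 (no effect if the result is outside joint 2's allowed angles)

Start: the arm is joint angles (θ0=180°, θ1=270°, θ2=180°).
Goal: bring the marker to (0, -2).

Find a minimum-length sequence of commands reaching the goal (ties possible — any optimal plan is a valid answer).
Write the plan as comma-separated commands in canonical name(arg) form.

from: joint angles (θ0=180°, θ1=270°, θ2=180°)
1. rotate(1, -90) → joint angles (θ0=180°, θ1=180°, θ2=180°)
2. rotate(0, 90) → joint angles (θ0=270°, θ1=180°, θ2=180°)
minimal: 2 command(s), checked below 2.

rotate(1, -90), rotate(0, 90)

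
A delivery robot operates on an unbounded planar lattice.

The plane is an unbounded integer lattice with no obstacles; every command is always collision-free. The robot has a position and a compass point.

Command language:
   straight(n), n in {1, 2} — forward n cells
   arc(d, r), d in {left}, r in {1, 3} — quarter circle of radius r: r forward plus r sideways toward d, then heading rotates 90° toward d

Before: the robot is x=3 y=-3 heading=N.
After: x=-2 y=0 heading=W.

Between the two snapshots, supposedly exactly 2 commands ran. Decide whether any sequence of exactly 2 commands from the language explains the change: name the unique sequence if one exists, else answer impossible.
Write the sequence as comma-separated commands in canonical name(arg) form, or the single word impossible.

arc(left, 3), straight(2)

key: position moved to (-2,0) AND the heading swung to W — translation plus rotation needed
t0: x=3 y=-3 heading=N
1. arc(left, 3) → x=0 y=0 heading=W
2. straight(2) → x=-2 y=0 heading=W
all 16 alternatives checked — unique.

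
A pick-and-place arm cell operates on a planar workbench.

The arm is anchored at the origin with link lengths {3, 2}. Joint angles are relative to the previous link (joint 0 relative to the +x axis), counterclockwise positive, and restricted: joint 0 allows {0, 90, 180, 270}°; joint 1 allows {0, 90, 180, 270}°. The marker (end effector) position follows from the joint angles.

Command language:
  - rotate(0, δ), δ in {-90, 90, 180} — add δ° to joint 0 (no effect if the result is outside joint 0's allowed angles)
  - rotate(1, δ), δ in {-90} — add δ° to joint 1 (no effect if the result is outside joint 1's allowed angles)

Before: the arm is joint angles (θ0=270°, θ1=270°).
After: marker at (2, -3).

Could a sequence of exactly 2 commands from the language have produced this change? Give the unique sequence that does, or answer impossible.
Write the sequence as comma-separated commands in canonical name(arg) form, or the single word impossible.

start: joint angles (θ0=270°, θ1=270°)
[1] after rotate(1, -90): joint angles (θ0=270°, θ1=180°)
[2] after rotate(1, -90): joint angles (θ0=270°, θ1=90°)
uniquely the one of 16 2-step routes that fits.

rotate(1, -90), rotate(1, -90)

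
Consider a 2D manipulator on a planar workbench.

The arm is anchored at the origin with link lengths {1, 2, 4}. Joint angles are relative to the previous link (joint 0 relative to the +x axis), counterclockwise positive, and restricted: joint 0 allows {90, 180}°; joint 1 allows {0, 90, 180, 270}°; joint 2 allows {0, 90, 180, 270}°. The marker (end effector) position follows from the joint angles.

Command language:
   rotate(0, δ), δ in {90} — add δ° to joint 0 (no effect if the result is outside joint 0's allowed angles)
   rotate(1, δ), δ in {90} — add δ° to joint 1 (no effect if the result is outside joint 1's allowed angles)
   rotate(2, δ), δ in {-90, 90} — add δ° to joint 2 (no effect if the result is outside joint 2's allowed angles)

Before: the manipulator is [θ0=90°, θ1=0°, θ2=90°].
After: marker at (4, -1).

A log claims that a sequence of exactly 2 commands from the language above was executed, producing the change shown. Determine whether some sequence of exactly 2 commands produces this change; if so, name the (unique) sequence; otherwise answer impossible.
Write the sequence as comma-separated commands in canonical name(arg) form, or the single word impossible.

rotate(1, 90), rotate(1, 90)

initial: [θ0=90°, θ1=0°, θ2=90°]
t=1 rotate(1, 90) ⇒ [θ0=90°, θ1=90°, θ2=90°]
t=2 rotate(1, 90) ⇒ [θ0=90°, θ1=180°, θ2=90°]
no rival 2-sequence matches.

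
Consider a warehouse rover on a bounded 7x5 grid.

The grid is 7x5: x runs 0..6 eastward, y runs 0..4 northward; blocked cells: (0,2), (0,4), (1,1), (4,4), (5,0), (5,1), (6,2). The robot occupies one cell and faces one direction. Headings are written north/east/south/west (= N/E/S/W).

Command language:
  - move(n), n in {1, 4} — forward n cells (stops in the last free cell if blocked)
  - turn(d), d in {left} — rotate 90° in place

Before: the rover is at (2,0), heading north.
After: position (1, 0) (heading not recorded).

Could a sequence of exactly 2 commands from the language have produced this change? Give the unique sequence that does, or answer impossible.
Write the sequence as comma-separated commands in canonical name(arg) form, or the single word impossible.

turn(left), move(1)

key: running move(1) before turn(left) would end elsewhere — order is forced
t0: at (2,0), heading north
[1] after turn(left): at (2,0), heading west
[2] after move(1): at (1,0), heading west
uniquely the one of 9 2-step routes that fits.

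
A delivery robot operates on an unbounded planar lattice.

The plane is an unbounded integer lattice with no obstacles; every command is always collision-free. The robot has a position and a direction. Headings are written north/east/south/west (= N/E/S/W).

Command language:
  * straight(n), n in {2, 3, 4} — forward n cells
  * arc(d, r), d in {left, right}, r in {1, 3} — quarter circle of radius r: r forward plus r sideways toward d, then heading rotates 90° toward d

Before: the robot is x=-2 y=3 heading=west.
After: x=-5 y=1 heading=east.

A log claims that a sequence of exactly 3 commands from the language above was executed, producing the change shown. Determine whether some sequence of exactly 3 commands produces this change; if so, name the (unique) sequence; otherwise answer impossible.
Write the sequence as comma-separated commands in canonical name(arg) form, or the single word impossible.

straight(3), arc(left, 1), arc(left, 1)

key: running arc(left, 1) before straight(3) would end elsewhere — order is forced
begin: x=-2 y=3 heading=west
t=1 straight(3) ⇒ x=-5 y=3 heading=west
t=2 arc(left, 1) ⇒ x=-6 y=2 heading=south
t=3 arc(left, 1) ⇒ x=-5 y=1 heading=east
no rival 3-sequence matches.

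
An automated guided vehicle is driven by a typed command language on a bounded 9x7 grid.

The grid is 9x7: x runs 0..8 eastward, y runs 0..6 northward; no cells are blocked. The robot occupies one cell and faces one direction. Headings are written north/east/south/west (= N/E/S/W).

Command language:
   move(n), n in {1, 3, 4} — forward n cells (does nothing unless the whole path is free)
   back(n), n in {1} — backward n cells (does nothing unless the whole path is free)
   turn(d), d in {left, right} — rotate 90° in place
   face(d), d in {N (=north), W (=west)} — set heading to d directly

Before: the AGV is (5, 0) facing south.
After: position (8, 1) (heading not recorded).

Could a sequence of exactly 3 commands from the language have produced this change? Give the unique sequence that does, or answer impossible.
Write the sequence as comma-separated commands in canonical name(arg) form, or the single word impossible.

back(1), turn(left), move(3)

key: running move(3) before back(1) would end elsewhere — order is forced
begin: (5, 0) facing south
[1] after back(1): (5, 1) facing south
[2] after turn(left): (5, 1) facing east
[3] after move(3): (8, 1) facing east
all 512 alternatives checked — unique.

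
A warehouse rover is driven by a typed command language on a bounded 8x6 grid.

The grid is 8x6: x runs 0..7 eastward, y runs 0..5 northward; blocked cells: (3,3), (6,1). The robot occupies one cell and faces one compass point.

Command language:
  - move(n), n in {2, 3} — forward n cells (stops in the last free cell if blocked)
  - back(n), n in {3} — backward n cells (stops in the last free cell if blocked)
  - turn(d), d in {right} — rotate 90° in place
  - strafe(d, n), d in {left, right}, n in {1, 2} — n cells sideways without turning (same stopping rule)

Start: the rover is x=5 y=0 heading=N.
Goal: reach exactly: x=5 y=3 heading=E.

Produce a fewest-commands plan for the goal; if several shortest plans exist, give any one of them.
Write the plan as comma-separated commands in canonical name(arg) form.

move(3), turn(right)

from: x=5 y=0 heading=N
t=1 move(3) ⇒ x=5 y=3 heading=N
t=2 turn(right) ⇒ x=5 y=3 heading=E
no 1-step plan works, so 2 is optimal.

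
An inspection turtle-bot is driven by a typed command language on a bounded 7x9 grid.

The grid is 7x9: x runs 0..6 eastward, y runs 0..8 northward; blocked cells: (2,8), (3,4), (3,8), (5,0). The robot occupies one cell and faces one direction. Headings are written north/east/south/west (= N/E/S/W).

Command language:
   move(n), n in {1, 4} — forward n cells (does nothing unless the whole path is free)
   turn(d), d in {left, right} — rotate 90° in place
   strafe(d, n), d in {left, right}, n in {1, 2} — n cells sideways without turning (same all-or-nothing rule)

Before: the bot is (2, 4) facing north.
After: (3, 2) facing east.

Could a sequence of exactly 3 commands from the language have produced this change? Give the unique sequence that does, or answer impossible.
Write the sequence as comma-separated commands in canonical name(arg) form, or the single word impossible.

key: cell and facing (now E) both changed — the 3 commands mix motion and turning
t0: (2, 4) facing north
[1] after turn(right): (2, 4) facing east
[2] after strafe(right, 2): (2, 2) facing east
[3] after move(1): (3, 2) facing east
no other 3-command option fits: unique.

turn(right), strafe(right, 2), move(1)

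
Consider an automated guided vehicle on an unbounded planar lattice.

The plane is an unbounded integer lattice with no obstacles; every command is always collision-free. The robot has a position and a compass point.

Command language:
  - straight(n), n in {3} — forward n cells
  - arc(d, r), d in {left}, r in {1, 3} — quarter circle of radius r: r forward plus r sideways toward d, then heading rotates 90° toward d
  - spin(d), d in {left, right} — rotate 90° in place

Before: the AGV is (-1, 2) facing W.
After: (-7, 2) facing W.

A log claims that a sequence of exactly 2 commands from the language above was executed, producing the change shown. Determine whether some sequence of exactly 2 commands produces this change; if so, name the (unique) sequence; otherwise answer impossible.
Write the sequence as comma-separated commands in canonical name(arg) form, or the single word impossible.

straight(3), straight(3)

key: heading stays W — no command in the sequence turns
t0: (-1, 2) facing W
[1] after straight(3): (-4, 2) facing W
[2] after straight(3): (-7, 2) facing W
no rival 2-sequence matches.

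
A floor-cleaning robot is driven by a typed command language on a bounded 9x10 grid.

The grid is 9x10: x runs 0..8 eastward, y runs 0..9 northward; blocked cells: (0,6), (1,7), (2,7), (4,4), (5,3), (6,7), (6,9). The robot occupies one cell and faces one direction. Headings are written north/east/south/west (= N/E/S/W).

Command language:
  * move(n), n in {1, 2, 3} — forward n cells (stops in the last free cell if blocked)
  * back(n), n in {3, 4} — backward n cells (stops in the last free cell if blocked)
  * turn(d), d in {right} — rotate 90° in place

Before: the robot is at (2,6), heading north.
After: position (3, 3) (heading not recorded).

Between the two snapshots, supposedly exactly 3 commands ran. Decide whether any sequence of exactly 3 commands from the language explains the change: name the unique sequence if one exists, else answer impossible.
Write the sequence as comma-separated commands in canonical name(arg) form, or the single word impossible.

back(3), turn(right), move(1)

key: running move(1) before back(3) would end elsewhere — order is forced
start: at (2,6), heading north
[1] after back(3): at (2,3), heading north
[2] after turn(right): at (2,3), heading east
[3] after move(1): at (3,3), heading east
no rival 3-sequence matches.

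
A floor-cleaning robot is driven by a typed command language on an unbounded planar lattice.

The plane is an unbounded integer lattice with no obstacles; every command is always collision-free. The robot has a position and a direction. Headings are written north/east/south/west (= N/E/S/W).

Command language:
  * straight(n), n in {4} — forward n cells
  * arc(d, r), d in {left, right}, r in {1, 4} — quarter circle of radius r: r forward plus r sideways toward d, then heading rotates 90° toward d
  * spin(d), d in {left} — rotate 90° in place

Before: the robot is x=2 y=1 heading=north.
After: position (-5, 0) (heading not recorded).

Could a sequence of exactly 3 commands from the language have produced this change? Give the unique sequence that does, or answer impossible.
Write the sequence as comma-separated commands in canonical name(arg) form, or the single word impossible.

key: order matters: swapping arc(left, 4) and arc(left, 1) lands elsewhere
t0: x=2 y=1 heading=north
1. arc(left, 4) → x=-2 y=5 heading=west
2. arc(left, 4) → x=-6 y=1 heading=south
3. arc(left, 1) → x=-5 y=0 heading=east
uniquely the one of 216 3-step routes that fits.

arc(left, 4), arc(left, 4), arc(left, 1)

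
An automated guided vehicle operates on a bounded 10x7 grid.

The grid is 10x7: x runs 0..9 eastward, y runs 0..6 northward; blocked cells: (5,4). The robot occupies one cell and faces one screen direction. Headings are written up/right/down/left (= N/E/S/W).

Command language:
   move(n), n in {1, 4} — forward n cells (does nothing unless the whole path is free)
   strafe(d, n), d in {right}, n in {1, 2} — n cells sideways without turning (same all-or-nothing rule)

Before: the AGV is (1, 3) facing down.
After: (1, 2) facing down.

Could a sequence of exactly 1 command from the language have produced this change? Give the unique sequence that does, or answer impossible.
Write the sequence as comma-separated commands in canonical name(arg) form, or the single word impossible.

key: still facing S — the one step turns nothing
initial: (1, 3) facing down
1. move(1) → (1, 2) facing down
all 4 alternatives checked — unique.

move(1)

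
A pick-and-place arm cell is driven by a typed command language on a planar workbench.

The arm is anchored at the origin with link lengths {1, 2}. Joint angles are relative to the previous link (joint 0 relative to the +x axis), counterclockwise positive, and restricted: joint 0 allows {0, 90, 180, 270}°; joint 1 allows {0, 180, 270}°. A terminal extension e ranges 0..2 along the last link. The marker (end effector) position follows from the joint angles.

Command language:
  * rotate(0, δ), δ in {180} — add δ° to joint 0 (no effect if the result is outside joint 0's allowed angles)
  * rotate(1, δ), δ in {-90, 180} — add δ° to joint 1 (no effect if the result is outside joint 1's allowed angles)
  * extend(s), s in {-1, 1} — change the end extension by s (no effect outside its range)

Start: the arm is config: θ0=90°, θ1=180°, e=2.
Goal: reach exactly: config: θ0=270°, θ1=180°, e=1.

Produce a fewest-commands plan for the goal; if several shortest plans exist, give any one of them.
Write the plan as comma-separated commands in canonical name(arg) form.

extend(-1), rotate(0, 180)

from: config: θ0=90°, θ1=180°, e=2
[1] after extend(-1): config: θ0=90°, θ1=180°, e=1
[2] after rotate(0, 180): config: θ0=270°, θ1=180°, e=1
nothing shorter than 2 reaches the goal.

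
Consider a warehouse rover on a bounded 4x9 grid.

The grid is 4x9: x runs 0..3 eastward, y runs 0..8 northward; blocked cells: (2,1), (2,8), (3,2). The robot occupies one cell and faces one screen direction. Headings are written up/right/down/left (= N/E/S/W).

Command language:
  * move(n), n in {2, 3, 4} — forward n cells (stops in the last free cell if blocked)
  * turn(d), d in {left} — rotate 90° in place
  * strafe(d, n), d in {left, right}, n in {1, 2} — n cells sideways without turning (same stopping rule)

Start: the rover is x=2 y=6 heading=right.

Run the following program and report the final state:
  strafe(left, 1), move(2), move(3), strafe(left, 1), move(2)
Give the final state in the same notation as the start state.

x=3 y=8 heading=right

initial: x=2 y=6 heading=right
step 1 (strafe(left, 1)): x=2 y=7 heading=right
step 2 (move(2)): x=3 y=7 heading=right
step 3 (move(3)): x=3 y=7 heading=right
step 4 (strafe(left, 1)): x=3 y=8 heading=right
step 5 (move(2)): x=3 y=8 heading=right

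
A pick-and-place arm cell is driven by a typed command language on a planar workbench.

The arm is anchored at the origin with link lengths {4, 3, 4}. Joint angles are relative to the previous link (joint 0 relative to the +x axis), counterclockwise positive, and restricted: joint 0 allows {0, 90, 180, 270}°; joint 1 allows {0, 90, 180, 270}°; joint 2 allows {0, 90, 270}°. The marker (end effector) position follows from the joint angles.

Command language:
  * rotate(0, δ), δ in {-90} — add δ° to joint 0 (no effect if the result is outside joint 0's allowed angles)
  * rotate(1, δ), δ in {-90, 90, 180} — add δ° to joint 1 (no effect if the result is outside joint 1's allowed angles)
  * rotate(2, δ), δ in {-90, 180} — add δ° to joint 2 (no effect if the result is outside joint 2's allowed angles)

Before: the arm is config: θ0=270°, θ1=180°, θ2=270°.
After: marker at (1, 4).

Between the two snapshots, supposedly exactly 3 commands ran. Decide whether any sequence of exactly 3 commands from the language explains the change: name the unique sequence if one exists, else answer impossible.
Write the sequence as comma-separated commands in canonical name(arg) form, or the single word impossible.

rotate(0, -90), rotate(0, -90), rotate(0, -90)

from: config: θ0=270°, θ1=180°, θ2=270°
1. rotate(0, -90) → config: θ0=180°, θ1=180°, θ2=270°
2. rotate(0, -90) → config: θ0=90°, θ1=180°, θ2=270°
3. rotate(0, -90) → config: θ0=0°, θ1=180°, θ2=270°
no other 3-command option fits: unique.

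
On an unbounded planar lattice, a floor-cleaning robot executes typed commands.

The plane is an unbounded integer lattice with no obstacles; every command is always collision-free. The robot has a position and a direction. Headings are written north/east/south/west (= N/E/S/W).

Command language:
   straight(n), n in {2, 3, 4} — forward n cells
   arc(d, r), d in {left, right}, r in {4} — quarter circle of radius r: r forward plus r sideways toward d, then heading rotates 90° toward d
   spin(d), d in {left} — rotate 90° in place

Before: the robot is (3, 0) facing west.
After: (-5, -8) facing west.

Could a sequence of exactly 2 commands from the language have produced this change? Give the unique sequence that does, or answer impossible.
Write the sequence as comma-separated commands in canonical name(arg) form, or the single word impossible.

arc(left, 4), arc(right, 4)

key: order matters: swapping arc(left, 4) and arc(right, 4) lands elsewhere
initial: (3, 0) facing west
1. arc(left, 4) → (-1, -4) facing south
2. arc(right, 4) → (-5, -8) facing west
no other 2-command option fits: unique.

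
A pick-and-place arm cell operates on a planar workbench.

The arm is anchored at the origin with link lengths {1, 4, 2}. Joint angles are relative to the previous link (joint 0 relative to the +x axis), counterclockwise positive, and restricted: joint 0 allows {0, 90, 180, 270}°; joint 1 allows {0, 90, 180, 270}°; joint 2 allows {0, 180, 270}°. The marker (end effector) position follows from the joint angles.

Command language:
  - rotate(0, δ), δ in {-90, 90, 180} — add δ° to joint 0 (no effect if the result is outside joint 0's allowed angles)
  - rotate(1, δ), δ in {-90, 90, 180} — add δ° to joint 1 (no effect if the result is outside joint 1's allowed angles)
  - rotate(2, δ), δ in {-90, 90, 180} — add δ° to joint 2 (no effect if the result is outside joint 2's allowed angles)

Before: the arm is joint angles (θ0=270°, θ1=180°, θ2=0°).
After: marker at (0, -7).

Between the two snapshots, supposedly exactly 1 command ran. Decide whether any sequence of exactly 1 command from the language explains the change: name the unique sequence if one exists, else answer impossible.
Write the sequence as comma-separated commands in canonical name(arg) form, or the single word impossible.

rotate(1, 180)

start: joint angles (θ0=270°, θ1=180°, θ2=0°)
[1] after rotate(1, 180): joint angles (θ0=270°, θ1=0°, θ2=0°)
no rival 1-sequence matches.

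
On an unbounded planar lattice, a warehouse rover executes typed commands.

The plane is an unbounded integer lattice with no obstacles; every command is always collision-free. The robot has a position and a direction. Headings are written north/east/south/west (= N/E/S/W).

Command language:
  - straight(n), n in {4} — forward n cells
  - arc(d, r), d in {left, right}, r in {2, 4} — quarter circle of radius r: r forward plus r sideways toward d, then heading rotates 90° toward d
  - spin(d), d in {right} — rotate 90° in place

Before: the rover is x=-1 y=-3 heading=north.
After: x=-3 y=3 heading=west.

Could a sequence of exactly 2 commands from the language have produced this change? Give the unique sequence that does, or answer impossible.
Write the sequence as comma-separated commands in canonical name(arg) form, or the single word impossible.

key: position moved to (-3,3) AND the heading swung to W — translation plus rotation needed
initial: x=-1 y=-3 heading=north
[1] after straight(4): x=-1 y=1 heading=north
[2] after arc(left, 2): x=-3 y=3 heading=west
all 36 alternatives checked — unique.

straight(4), arc(left, 2)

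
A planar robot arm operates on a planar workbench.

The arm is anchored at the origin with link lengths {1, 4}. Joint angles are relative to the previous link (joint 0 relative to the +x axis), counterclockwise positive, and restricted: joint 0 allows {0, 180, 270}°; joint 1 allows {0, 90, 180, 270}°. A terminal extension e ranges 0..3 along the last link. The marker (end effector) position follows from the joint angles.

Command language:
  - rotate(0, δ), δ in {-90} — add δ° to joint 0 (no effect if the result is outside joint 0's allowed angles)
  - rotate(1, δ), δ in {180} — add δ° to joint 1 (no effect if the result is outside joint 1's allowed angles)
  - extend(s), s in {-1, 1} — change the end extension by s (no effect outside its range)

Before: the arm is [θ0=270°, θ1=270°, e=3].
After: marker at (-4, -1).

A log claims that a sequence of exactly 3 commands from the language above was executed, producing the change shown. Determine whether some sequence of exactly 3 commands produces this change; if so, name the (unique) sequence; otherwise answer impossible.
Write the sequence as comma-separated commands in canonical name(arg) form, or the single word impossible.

from: [θ0=270°, θ1=270°, e=3]
t=1 extend(-1) ⇒ [θ0=270°, θ1=270°, e=2]
t=2 extend(-1) ⇒ [θ0=270°, θ1=270°, e=1]
t=3 extend(-1) ⇒ [θ0=270°, θ1=270°, e=0]
all 64 alternatives checked — unique.

extend(-1), extend(-1), extend(-1)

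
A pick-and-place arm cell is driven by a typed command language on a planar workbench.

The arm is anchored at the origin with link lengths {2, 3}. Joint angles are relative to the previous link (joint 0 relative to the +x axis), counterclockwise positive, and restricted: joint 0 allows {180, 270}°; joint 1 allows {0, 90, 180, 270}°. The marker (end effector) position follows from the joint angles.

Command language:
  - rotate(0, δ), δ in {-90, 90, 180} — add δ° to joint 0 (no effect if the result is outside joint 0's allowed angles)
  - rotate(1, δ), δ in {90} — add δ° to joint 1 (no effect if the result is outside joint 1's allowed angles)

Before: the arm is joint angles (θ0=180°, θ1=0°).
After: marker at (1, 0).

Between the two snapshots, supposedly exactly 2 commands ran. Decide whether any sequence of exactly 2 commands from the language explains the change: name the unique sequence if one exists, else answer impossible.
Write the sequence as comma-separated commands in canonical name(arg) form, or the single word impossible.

t0: joint angles (θ0=180°, θ1=0°)
step 1 (rotate(1, 90)): joint angles (θ0=180°, θ1=90°)
step 2 (rotate(1, 90)): joint angles (θ0=180°, θ1=180°)
no rival 2-sequence matches.

rotate(1, 90), rotate(1, 90)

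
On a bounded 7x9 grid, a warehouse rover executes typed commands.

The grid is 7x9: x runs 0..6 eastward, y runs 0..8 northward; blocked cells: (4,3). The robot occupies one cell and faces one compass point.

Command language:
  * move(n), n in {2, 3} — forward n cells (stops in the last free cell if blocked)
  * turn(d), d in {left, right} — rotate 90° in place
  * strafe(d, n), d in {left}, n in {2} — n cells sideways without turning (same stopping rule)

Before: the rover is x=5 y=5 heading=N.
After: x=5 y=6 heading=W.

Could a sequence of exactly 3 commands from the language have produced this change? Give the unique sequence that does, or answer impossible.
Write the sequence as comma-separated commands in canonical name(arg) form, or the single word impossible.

key: cell and facing (now W) both changed — the 3 commands mix motion and turning
t0: x=5 y=5 heading=N
t=1 move(3) ⇒ x=5 y=8 heading=N
t=2 turn(left) ⇒ x=5 y=8 heading=W
t=3 strafe(left, 2) ⇒ x=5 y=6 heading=W
all 125 alternatives checked — unique.

move(3), turn(left), strafe(left, 2)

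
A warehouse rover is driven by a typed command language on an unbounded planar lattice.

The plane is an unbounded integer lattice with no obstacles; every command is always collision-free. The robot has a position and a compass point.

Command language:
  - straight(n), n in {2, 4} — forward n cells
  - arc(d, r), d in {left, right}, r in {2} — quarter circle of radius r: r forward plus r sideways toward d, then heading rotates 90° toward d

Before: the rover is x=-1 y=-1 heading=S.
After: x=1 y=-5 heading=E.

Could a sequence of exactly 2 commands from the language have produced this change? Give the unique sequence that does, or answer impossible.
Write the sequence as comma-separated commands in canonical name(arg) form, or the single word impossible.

key: order matters: swapping straight(2) and arc(left, 2) lands elsewhere
t0: x=-1 y=-1 heading=S
[1] after straight(2): x=-1 y=-3 heading=S
[2] after arc(left, 2): x=1 y=-5 heading=E
no rival 2-sequence matches.

straight(2), arc(left, 2)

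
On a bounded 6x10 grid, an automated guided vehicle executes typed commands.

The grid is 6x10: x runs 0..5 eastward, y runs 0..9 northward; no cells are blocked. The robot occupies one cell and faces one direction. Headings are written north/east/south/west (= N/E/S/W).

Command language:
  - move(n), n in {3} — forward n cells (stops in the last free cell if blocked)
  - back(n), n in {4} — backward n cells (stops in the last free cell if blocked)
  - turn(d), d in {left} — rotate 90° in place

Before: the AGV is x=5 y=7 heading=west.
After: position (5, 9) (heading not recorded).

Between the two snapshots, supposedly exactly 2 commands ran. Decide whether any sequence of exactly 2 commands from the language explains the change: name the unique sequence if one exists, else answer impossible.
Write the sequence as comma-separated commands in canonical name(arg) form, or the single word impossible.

key: running back(4) before turn(left) would end elsewhere — order is forced
t0: x=5 y=7 heading=west
[1] after turn(left): x=5 y=7 heading=south
[2] after back(4): x=5 y=9 heading=south
no other 2-command option fits: unique.

turn(left), back(4)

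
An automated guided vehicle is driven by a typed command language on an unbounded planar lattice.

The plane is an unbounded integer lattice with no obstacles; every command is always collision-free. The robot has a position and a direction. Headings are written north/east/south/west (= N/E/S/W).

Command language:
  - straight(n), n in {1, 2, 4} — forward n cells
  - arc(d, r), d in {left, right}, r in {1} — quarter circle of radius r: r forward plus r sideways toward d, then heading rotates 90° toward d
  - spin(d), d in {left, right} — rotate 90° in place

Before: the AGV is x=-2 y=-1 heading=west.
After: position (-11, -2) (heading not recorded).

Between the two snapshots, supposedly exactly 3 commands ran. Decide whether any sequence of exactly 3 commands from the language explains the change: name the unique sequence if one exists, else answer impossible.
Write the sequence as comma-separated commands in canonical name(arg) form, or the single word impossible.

key: running arc(left, 1) before straight(4) would end elsewhere — order is forced
from: x=-2 y=-1 heading=west
step 1 (straight(4)): x=-6 y=-1 heading=west
step 2 (straight(4)): x=-10 y=-1 heading=west
step 3 (arc(left, 1)): x=-11 y=-2 heading=south
no rival 3-sequence matches.

straight(4), straight(4), arc(left, 1)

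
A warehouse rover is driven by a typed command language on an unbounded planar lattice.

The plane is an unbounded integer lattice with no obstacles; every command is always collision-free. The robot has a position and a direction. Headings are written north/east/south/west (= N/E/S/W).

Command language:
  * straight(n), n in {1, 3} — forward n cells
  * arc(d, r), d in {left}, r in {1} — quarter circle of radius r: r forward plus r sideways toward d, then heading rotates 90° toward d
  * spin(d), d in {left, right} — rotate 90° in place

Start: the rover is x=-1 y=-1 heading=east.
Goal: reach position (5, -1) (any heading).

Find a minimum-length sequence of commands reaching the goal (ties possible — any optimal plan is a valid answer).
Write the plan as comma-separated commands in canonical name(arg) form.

straight(3), straight(3)

start: x=-1 y=-1 heading=east
1. straight(3) → x=2 y=-1 heading=east
2. straight(3) → x=5 y=-1 heading=east
shorter routes all fall short; 2 is best.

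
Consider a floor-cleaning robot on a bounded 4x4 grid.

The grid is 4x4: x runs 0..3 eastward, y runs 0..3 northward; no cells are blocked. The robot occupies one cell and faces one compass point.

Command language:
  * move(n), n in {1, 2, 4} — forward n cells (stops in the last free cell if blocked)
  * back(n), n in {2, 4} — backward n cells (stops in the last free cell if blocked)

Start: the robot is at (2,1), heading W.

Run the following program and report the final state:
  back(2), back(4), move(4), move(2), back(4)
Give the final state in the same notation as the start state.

initial: at (2,1), heading W
t=1 back(2) ⇒ at (3,1), heading W
t=2 back(4) ⇒ at (3,1), heading W
t=3 move(4) ⇒ at (0,1), heading W
t=4 move(2) ⇒ at (0,1), heading W
t=5 back(4) ⇒ at (3,1), heading W

at (3,1), heading W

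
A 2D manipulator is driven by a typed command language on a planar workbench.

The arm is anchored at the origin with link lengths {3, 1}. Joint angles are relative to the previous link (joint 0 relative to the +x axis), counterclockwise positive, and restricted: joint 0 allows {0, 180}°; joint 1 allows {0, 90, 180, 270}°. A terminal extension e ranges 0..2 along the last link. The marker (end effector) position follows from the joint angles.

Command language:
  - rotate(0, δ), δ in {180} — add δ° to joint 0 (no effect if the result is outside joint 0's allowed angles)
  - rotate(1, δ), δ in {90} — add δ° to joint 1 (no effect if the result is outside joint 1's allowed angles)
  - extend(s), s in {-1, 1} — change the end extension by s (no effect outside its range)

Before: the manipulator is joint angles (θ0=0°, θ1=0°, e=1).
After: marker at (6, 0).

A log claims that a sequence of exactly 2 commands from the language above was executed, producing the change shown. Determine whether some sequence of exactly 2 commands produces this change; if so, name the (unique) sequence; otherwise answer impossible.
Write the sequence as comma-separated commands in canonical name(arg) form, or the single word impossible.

extend(1), extend(1)

initial: joint angles (θ0=0°, θ1=0°, e=1)
step 1 (extend(1)): joint angles (θ0=0°, θ1=0°, e=2)
step 2 (extend(1)): joint angles (θ0=0°, θ1=0°, e=2)
all 16 alternatives checked — unique.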